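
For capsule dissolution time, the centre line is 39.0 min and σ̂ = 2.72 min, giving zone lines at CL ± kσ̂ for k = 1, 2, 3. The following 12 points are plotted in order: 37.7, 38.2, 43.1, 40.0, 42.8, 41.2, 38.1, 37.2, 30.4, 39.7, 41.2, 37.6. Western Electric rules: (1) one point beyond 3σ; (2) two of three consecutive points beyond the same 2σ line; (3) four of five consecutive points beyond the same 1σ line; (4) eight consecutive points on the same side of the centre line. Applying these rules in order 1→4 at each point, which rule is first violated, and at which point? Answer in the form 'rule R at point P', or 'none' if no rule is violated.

Zone of each point (C = within 1σ̂, B = 1σ̂–2σ̂, A = 2σ̂–3σ̂, * = beyond 3σ̂; sign = side of CL): 1:-C, 2:-C, 3:+B, 4:+C, 5:+B, 6:+C, 7:-C, 8:-C, 9:-*, 10:+C, 11:+C, 12:-C
Rule 1 (one point beyond the 3σ limits) is satisfied at point 9.

rule 1 at point 9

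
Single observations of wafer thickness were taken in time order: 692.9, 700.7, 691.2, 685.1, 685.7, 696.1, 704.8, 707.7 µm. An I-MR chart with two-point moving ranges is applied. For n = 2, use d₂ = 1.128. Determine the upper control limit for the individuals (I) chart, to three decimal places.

713.002

X̄ = (692.9 + 700.7 + 691.2 + 685.1 + 685.7 + 696.1 + 704.8 + 707.7) / 8 = 695.5250
Moving ranges: 7.8, 9.5, 6.1, 0.6, 10.4, 8.7, 2.9; M̄R̄ = 46.0000 / 7 = 6.5714
UCL = X̄ + 3·M̄R̄/d₂ = 695.5250 + 3 × 6.5714 / 1.128 = 713.0022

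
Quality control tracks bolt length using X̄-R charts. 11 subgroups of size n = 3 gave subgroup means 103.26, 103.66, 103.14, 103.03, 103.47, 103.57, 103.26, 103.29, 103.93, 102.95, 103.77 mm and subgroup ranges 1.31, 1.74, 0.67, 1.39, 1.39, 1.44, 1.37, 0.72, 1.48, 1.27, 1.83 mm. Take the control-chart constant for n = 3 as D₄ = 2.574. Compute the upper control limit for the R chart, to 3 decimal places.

R̄ = (1.31 + 1.74 + 0.67 + 1.39 + 1.39 + 1.44 + 1.37 + 0.72 + 1.48 + 1.27 + 1.83) / 11 = 14.6100 / 11 = 1.3282
UCL_R = D₄·R̄ = 2.574 × 1.3282 = 3.4187

3.419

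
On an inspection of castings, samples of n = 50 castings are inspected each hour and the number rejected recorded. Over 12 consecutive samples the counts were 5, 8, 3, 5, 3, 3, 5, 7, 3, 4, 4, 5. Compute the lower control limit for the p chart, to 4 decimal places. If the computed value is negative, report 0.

0.0000

p̄ = Σdᵢ / (k·n) = 55 / (12 × 50) = 0.09167
LCL = p̄ − 3·√(p̄(1−p̄)/n) = 0.09167 − 3 × 0.04081 = -0.03076 → 0 (negative, so LCL = 0)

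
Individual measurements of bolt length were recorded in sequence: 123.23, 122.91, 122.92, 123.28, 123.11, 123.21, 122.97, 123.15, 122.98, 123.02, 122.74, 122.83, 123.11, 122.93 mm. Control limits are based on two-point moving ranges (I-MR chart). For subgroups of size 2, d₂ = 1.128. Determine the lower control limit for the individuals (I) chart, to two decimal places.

X̄ = (123.23 + 122.91 + 122.92 + 123.28 + 123.11 + 123.21 + 122.97 + 123.15 + 122.98 + 123.02 + 122.74 + 122.83 + 123.11 + 122.93) / 14 = 123.0279
Moving ranges: 0.32, 0.01, 0.36, 0.17, 0.10, 0.24, 0.18, 0.17, 0.04, 0.28, 0.09, 0.28, 0.18; M̄R̄ = 2.4200 / 13 = 0.1862
LCL = X̄ − 3·M̄R̄/d₂ = 123.0279 − 3 × 0.1862 / 1.128 = 122.5328

122.53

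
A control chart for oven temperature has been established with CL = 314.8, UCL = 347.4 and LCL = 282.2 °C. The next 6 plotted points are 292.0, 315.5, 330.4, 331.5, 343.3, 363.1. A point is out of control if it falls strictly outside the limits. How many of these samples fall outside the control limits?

1

Compare each point to [282.2, 347.4]: sample 6 = 363.1 > UCL.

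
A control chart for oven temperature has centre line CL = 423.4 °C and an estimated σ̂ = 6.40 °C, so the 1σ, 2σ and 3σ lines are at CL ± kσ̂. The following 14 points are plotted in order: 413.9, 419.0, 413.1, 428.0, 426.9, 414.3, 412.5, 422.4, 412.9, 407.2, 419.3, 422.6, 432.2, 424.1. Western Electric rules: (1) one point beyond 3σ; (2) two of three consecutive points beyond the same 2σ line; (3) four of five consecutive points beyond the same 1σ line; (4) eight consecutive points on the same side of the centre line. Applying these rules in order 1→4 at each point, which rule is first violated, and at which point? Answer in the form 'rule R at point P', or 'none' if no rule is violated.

rule 3 at point 10

Zone of each point (C = within 1σ̂, B = 1σ̂–2σ̂, A = 2σ̂–3σ̂, * = beyond 3σ̂; sign = side of CL): 1:-B, 2:-C, 3:-B, 4:+C, 5:+C, 6:-B, 7:-B, 8:-C, 9:-B, 10:-A, 11:-C, 12:-C, 13:+B, 14:+C
Rule 3 (four of five consecutive points beyond the same 1σ limit) is satisfied at point 10.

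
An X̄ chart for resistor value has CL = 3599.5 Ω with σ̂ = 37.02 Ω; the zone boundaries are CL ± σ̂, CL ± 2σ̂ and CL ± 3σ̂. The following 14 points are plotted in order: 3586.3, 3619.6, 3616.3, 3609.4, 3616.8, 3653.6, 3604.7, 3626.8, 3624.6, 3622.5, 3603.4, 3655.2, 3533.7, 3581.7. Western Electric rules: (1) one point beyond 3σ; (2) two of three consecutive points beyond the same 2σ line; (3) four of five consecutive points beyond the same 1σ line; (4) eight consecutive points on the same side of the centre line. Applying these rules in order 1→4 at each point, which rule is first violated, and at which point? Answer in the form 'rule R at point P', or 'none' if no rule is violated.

Zone of each point (C = within 1σ̂, B = 1σ̂–2σ̂, A = 2σ̂–3σ̂, * = beyond 3σ̂; sign = side of CL): 1:-C, 2:+C, 3:+C, 4:+C, 5:+C, 6:+B, 7:+C, 8:+C, 9:+C, 10:+C, 11:+C, 12:+B, 13:-B, 14:-C
Rule 4 (eight consecutive points on the same side of the centre line) is satisfied at point 9.

rule 4 at point 9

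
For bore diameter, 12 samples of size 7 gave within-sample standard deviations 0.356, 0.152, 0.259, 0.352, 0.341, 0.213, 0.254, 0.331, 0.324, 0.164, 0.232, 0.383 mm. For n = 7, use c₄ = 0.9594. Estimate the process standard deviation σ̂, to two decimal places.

s̄ = (0.356 + 0.152 + 0.259 + 0.352 + 0.341 + 0.213 + 0.254 + 0.331 + 0.324 + 0.164 + 0.232 + 0.383) / 12 = 0.2801
σ̂ = s̄ / c₄ = 0.2801 / 0.9594 = 0.2919

0.29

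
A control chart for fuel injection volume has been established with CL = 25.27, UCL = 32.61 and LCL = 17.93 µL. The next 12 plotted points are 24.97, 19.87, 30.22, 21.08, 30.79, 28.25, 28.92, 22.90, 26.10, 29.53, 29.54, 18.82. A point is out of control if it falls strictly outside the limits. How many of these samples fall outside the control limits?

0

All 12 points lie within [17.93, 32.61].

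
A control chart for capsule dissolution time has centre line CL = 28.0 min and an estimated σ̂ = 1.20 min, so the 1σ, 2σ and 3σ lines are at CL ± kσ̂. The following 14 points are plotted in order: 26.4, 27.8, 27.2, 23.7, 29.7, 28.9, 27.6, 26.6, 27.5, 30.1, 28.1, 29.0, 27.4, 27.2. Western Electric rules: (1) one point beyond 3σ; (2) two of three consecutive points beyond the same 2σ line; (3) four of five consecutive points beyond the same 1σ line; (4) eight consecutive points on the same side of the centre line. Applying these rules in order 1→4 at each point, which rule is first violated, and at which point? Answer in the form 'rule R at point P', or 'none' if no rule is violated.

Zone of each point (C = within 1σ̂, B = 1σ̂–2σ̂, A = 2σ̂–3σ̂, * = beyond 3σ̂; sign = side of CL): 1:-B, 2:-C, 3:-C, 4:-*, 5:+B, 6:+C, 7:-C, 8:-B, 9:-C, 10:+B, 11:+C, 12:+C, 13:-C, 14:-C
Rule 1 (one point beyond the 3σ limits) is satisfied at point 4.

rule 1 at point 4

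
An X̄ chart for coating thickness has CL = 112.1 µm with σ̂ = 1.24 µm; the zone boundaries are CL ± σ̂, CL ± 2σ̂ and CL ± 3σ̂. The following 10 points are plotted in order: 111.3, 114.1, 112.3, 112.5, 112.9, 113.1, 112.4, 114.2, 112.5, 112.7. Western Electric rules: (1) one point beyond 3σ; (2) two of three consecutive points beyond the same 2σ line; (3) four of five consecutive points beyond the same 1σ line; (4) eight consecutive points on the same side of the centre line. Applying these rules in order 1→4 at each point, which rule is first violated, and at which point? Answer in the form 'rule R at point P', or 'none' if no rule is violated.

Zone of each point (C = within 1σ̂, B = 1σ̂–2σ̂, A = 2σ̂–3σ̂, * = beyond 3σ̂; sign = side of CL): 1:-C, 2:+B, 3:+C, 4:+C, 5:+C, 6:+C, 7:+C, 8:+B, 9:+C, 10:+C
Rule 4 (eight consecutive points on the same side of the centre line) is satisfied at point 9.

rule 4 at point 9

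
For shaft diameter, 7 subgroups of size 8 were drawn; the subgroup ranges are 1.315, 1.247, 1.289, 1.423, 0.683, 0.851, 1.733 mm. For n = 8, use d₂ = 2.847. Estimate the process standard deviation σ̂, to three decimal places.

0.429

R̄ = (1.315 + 1.247 + 1.289 + 1.423 + 0.683 + 0.851 + 1.733) / 7 = 1.2201
σ̂ = R̄ / d₂ = 1.2201 / 2.847 = 0.4286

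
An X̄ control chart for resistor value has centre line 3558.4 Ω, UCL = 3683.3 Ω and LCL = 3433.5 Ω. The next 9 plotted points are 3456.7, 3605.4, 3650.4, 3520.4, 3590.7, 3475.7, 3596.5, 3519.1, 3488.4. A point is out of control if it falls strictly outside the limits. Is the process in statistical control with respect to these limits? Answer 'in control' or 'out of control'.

in control

All 9 points lie within [3433.5, 3683.3].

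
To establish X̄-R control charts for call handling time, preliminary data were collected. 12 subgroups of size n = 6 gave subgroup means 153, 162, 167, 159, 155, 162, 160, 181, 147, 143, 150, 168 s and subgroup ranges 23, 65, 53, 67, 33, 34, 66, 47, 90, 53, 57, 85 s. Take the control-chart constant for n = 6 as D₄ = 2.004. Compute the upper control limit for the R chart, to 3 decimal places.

112.391

R̄ = (23 + 65 + 53 + 67 + 33 + 34 + 66 + 47 + 90 + 53 + 57 + 85) / 12 = 673.0000 / 12 = 56.0833
UCL_R = D₄·R̄ = 2.004 × 56.0833 = 112.3910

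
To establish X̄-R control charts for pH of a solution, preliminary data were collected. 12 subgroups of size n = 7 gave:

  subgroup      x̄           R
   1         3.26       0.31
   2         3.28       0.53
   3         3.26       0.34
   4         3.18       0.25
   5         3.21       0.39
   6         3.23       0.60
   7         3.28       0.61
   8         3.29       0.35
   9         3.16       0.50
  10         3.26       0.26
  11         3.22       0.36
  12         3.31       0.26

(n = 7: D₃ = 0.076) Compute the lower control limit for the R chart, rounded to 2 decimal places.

R̄ = (0.31 + 0.53 + 0.34 + 0.25 + 0.39 + 0.60 + 0.61 + 0.35 + 0.50 + 0.26 + 0.36 + 0.26) / 12 = 4.7600 / 12 = 0.3967
LCL_R = D₃·R̄ = 0.076 × 0.3967 = 0.0301

0.03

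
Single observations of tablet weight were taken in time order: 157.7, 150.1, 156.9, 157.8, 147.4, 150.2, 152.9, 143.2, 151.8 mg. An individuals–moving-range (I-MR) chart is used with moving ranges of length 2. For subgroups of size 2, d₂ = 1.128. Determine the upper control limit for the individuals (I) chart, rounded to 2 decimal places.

168.46

X̄ = (157.7 + 150.1 + 156.9 + 157.8 + 147.4 + 150.2 + 152.9 + 143.2 + 151.8) / 9 = 152.0000
Moving ranges: 7.6, 6.8, 0.9, 10.4, 2.8, 2.7, 9.7, 8.6; M̄R̄ = 49.5000 / 8 = 6.1875
UCL = X̄ + 3·M̄R̄/d₂ = 152.0000 + 3 × 6.1875 / 1.128 = 168.4561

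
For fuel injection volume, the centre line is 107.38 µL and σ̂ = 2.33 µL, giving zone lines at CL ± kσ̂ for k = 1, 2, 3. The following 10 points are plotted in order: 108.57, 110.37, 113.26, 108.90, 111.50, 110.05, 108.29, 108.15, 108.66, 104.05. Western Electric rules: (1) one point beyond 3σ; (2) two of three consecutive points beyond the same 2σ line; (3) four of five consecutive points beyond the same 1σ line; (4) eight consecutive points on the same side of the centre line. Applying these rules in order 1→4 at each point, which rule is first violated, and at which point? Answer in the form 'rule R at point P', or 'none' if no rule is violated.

Zone of each point (C = within 1σ̂, B = 1σ̂–2σ̂, A = 2σ̂–3σ̂, * = beyond 3σ̂; sign = side of CL): 1:+C, 2:+B, 3:+A, 4:+C, 5:+B, 6:+B, 7:+C, 8:+C, 9:+C, 10:-B
Rule 3 (four of five consecutive points beyond the same 1σ limit) is satisfied at point 6.

rule 3 at point 6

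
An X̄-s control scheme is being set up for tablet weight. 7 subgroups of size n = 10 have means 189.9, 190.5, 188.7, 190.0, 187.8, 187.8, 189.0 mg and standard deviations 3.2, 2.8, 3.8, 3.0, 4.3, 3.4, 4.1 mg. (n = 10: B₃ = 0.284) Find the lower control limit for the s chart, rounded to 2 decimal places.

1.00

s̄ = (3.2 + 2.8 + 3.8 + 3.0 + 4.3 + 3.4 + 4.1) / 7 = 3.5143
LCL_s = B₃·s̄ = 0.284 × 3.5143 = 0.9981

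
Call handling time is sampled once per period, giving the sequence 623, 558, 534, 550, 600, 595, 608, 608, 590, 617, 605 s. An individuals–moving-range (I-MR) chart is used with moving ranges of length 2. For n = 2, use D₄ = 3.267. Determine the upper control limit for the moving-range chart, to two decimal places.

75.14

Moving ranges: 65, 24, 16, 50, 5, 13, 0, 18, 27, 12; M̄R̄ = 230.0000 / 10 = 23.0000
UCL_MR = D₄·M̄R̄ = 3.267 × 23.0000 = 75.1410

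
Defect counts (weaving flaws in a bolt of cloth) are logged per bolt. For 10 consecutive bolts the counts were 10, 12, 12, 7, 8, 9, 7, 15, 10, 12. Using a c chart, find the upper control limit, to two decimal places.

19.78

c̄ = (10 + 12 + 12 + 7 + 8 + 9 + 7 + 15 + 10 + 12) / 10 = 102 / 10 = 10.2000
UCL = c̄ + 3√c̄ = 10.2000 + 3 × √10.2000 = 10.2000 + 3 × 3.1937 = 19.7812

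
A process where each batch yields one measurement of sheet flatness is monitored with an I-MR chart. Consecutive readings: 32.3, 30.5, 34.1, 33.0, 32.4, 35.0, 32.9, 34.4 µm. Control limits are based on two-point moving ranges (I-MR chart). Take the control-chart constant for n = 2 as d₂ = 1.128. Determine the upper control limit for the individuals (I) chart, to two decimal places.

38.13

X̄ = (32.3 + 30.5 + 34.1 + 33.0 + 32.4 + 35.0 + 32.9 + 34.4) / 8 = 33.0750
Moving ranges: 1.8, 3.6, 1.1, 0.6, 2.6, 2.1, 1.5; M̄R̄ = 13.3000 / 7 = 1.9000
UCL = X̄ + 3·M̄R̄/d₂ = 33.0750 + 3 × 1.9000 / 1.128 = 38.1282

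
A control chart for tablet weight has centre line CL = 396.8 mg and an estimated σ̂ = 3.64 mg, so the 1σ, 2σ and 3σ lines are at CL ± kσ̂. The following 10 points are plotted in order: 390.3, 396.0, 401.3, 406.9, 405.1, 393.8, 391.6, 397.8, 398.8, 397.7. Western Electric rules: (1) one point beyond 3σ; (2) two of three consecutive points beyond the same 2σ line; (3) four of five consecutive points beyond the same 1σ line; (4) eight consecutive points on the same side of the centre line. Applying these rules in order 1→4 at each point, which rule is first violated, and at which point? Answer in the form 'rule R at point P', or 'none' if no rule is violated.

Zone of each point (C = within 1σ̂, B = 1σ̂–2σ̂, A = 2σ̂–3σ̂, * = beyond 3σ̂; sign = side of CL): 1:-B, 2:-C, 3:+B, 4:+A, 5:+A, 6:-C, 7:-B, 8:+C, 9:+C, 10:+C
Rule 2 (two of three consecutive points beyond the same 2σ limit) is satisfied at point 5.

rule 2 at point 5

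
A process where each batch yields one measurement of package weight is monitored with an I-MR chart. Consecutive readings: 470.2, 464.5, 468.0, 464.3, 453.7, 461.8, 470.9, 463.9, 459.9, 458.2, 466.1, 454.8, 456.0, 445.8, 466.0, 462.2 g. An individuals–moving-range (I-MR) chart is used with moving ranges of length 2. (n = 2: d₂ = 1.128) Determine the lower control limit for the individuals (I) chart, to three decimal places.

X̄ = (470.2 + 464.5 + 468.0 + 464.3 + 453.7 + 461.8 + 470.9 + 463.9 + 459.9 + 458.2 + 466.1 + 454.8 + 456.0 + 445.8 + 466.0 + 462.2) / 16 = 461.6438
Moving ranges: 5.7, 3.5, 3.7, 10.6, 8.1, 9.1, 7.0, 4.0, 1.7, 7.9, 11.3, 1.2, 10.2, 20.2, 3.8; M̄R̄ = 108.0000 / 15 = 7.2000
LCL = X̄ − 3·M̄R̄/d₂ = 461.6438 − 3 × 7.2000 / 1.128 = 442.4948

442.495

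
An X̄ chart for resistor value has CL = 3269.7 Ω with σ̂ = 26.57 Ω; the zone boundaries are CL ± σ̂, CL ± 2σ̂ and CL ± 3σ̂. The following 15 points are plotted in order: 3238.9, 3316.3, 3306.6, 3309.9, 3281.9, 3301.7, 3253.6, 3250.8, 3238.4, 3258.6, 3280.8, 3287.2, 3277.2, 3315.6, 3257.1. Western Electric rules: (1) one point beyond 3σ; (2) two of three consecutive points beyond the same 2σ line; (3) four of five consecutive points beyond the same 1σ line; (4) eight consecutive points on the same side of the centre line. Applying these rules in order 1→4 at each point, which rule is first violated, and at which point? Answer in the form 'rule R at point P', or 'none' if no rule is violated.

Zone of each point (C = within 1σ̂, B = 1σ̂–2σ̂, A = 2σ̂–3σ̂, * = beyond 3σ̂; sign = side of CL): 1:-B, 2:+B, 3:+B, 4:+B, 5:+C, 6:+B, 7:-C, 8:-C, 9:-B, 10:-C, 11:+C, 12:+C, 13:+C, 14:+B, 15:-C
Rule 3 (four of five consecutive points beyond the same 1σ limit) is satisfied at point 6.

rule 3 at point 6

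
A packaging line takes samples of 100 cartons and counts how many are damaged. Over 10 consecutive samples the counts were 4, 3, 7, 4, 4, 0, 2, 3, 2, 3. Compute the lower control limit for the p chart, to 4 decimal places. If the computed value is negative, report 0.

0.0000

p̄ = Σdᵢ / (k·n) = 32 / (10 × 100) = 0.03200
LCL = p̄ − 3·√(p̄(1−p̄)/n) = 0.03200 − 3 × 0.01760 = -0.02080 → 0 (negative, so LCL = 0)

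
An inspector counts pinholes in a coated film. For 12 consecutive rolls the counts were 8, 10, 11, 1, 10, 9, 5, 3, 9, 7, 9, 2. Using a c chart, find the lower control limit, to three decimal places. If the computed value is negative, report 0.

c̄ = (8 + 10 + 11 + 1 + 10 + 9 + 5 + 3 + 9 + 7 + 9 + 2) / 12 = 84 / 12 = 7.0000
LCL = c̄ − 3√c̄ = 7.0000 − 3 × 2.6458 = -0.9373 → 0 (cannot be negative)

0.000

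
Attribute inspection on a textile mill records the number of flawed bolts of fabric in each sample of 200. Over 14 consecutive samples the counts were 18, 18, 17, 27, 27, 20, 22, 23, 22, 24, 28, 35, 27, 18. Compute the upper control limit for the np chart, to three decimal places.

36.893

p̄ = Σdᵢ / (k·n) = 326 / (14 × 200) = 0.11643
UCL = np̄ + 3·√(np̄(1−p̄)) = 23.2857 + 3 × √(23.2857×0.88357) = 23.2857 + 3 × 4.5359 = 36.8935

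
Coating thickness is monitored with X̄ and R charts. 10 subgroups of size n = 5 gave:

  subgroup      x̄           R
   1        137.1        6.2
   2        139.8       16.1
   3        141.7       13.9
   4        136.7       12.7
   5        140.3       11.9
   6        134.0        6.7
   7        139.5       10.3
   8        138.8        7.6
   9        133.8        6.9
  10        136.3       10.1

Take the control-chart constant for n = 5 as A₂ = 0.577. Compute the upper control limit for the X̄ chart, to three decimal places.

143.708

X̄̄ = (137.1 + 139.8 + 141.7 + 136.7 + 140.3 + 134.0 + 139.5 + 138.8 + 133.8 + 136.3) / 10 = 1378.0000 / 10 = 137.8000
R̄ = (6.2 + 16.1 + 13.9 + 12.7 + 11.9 + 6.7 + 10.3 + 7.6 + 6.9 + 10.1) / 10 = 102.4000 / 10 = 10.2400
UCL = X̄̄ + A₂·R̄ = 137.8000 + 0.577 × 10.2400 = 143.7085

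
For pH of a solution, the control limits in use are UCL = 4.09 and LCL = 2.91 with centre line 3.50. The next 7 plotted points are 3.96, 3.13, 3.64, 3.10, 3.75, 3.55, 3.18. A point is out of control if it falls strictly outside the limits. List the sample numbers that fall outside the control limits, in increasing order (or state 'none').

All 7 points lie within [2.91, 4.09].

none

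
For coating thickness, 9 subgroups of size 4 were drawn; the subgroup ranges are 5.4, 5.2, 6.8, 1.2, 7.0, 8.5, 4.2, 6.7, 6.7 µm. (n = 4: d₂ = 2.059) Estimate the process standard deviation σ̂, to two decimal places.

R̄ = (5.4 + 5.2 + 6.8 + 1.2 + 7.0 + 8.5 + 4.2 + 6.7 + 6.7) / 9 = 5.7444
σ̂ = R̄ / d₂ = 5.7444 / 2.059 = 2.7899

2.79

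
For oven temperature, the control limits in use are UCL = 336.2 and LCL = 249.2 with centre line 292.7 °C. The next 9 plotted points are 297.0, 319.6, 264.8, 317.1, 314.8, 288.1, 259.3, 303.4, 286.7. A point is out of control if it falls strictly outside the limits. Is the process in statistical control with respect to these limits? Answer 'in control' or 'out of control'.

All 9 points lie within [249.2, 336.2].

in control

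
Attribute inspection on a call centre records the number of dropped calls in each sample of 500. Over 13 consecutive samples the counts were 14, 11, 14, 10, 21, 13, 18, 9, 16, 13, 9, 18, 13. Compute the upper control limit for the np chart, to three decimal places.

24.747

p̄ = Σdᵢ / (k·n) = 179 / (13 × 500) = 0.02754
UCL = np̄ + 3·√(np̄(1−p̄)) = 13.7692 + 3 × √(13.7692×0.97246) = 13.7692 + 3 × 3.6592 = 24.7470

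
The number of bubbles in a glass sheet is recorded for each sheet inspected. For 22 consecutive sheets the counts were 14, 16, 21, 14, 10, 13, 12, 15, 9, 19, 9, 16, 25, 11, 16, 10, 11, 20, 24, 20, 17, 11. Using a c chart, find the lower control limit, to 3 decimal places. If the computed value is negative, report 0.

3.465

c̄ = (14 + 16 + 21 + 14 + 10 + 13 + 12 + 15 + 9 + 19 + 9 + 16 + 25 + 11 + 16 + 10 + 11 + 20 + 24 + 20 + 17 + 11) / 22 = 333 / 22 = 15.1364
LCL = c̄ − 3√c̄ = 15.1364 − 3 × 3.8905 = 3.4647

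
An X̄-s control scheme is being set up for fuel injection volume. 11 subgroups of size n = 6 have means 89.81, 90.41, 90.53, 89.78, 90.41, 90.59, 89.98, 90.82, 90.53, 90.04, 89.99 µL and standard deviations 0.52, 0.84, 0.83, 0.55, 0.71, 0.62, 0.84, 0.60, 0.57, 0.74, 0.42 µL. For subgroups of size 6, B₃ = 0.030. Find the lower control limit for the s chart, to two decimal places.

s̄ = (0.52 + 0.84 + 0.83 + 0.55 + 0.71 + 0.62 + 0.84 + 0.60 + 0.57 + 0.74 + 0.42) / 11 = 0.6582
LCL_s = B₃·s̄ = 0.030 × 0.6582 = 0.0197

0.02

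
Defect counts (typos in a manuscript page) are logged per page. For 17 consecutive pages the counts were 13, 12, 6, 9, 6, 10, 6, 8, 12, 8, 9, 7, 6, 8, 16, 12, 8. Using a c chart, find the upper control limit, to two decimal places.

c̄ = (13 + 12 + 6 + 9 + 6 + 10 + 6 + 8 + 12 + 8 + 9 + 7 + 6 + 8 + 16 + 12 + 8) / 17 = 156 / 17 = 9.1765
UCL = c̄ + 3√c̄ = 9.1765 + 3 × √9.1765 = 9.1765 + 3 × 3.0293 = 18.2643

18.26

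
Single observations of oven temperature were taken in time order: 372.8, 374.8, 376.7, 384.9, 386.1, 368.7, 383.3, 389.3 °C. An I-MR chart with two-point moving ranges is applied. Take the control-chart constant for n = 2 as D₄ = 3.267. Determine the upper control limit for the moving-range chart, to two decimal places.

23.94

Moving ranges: 2.0, 1.9, 8.2, 1.2, 17.4, 14.6, 6.0; M̄R̄ = 51.3000 / 7 = 7.3286
UCL_MR = D₄·M̄R̄ = 3.267 × 7.3286 = 23.9424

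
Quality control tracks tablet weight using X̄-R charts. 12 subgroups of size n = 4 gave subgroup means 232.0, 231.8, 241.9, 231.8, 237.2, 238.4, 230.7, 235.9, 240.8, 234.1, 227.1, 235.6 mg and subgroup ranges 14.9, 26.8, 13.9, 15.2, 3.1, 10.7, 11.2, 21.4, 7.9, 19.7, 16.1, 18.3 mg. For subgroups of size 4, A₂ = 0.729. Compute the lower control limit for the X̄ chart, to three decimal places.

X̄̄ = (232.0 + 231.8 + 241.9 + 231.8 + 237.2 + 238.4 + 230.7 + 235.9 + 240.8 + 234.1 + 227.1 + 235.6) / 12 = 2817.3000 / 12 = 234.7750
R̄ = (14.9 + 26.8 + 13.9 + 15.2 + 3.1 + 10.7 + 11.2 + 21.4 + 7.9 + 19.7 + 16.1 + 18.3) / 12 = 179.2000 / 12 = 14.9333
LCL = X̄̄ − A₂·R̄ = 234.7750 − 0.729 × 14.9333 = 223.8886

223.889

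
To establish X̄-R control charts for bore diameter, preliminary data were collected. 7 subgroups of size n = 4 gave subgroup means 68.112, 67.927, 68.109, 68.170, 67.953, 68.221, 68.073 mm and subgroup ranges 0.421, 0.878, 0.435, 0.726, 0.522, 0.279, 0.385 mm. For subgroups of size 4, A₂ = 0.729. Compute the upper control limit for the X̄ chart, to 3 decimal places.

X̄̄ = (68.112 + 67.927 + 68.109 + 68.170 + 67.953 + 68.221 + 68.073) / 7 = 476.5650 / 7 = 68.0807
R̄ = (0.421 + 0.878 + 0.435 + 0.726 + 0.522 + 0.279 + 0.385) / 7 = 3.6460 / 7 = 0.5209
UCL = X̄̄ + A₂·R̄ = 68.0807 + 0.729 × 0.5209 = 68.4604

68.460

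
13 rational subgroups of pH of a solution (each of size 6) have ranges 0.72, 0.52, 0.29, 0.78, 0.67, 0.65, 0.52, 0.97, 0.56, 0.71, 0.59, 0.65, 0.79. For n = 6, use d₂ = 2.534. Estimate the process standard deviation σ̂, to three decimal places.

R̄ = (0.72 + 0.52 + 0.29 + 0.78 + 0.67 + 0.65 + 0.52 + 0.97 + 0.56 + 0.71 + 0.59 + 0.65 + 0.79) / 13 = 0.6477
σ̂ = R̄ / d₂ = 0.6477 / 2.534 = 0.2556

0.256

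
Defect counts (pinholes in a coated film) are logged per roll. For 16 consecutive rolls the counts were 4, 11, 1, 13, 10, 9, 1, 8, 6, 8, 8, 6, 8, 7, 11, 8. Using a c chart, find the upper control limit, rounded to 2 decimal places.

c̄ = (4 + 11 + 1 + 13 + 10 + 9 + 1 + 8 + 6 + 8 + 8 + 6 + 8 + 7 + 11 + 8) / 16 = 119 / 16 = 7.4375
UCL = c̄ + 3√c̄ = 7.4375 + 3 × √7.4375 = 7.4375 + 3 × 2.7272 = 15.6190

15.62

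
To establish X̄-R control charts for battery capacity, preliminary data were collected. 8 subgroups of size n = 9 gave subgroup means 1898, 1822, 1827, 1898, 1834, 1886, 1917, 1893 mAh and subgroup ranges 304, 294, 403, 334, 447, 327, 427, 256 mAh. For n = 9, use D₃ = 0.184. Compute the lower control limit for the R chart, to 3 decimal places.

R̄ = (304 + 294 + 403 + 334 + 447 + 327 + 427 + 256) / 8 = 2792.0000 / 8 = 349.0000
LCL_R = D₃·R̄ = 0.184 × 349.0000 = 64.2160

64.216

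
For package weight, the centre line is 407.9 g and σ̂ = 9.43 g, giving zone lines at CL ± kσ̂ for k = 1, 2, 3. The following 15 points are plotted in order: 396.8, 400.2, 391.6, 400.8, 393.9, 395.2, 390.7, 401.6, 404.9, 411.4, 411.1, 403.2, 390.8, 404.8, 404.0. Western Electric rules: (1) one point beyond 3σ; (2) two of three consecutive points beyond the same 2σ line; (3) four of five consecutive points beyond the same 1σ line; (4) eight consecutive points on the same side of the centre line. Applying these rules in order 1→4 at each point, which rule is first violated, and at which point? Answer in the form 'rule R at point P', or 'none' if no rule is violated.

rule 3 at point 7

Zone of each point (C = within 1σ̂, B = 1σ̂–2σ̂, A = 2σ̂–3σ̂, * = beyond 3σ̂; sign = side of CL): 1:-B, 2:-C, 3:-B, 4:-C, 5:-B, 6:-B, 7:-B, 8:-C, 9:-C, 10:+C, 11:+C, 12:-C, 13:-B, 14:-C, 15:-C
Rule 3 (four of five consecutive points beyond the same 1σ limit) is satisfied at point 7.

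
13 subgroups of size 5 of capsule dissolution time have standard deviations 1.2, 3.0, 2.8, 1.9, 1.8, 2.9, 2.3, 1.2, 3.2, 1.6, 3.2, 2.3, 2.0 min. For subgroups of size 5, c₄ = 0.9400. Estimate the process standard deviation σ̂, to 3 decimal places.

s̄ = (1.2 + 3.0 + 2.8 + 1.9 + 1.8 + 2.9 + 2.3 + 1.2 + 3.2 + 1.6 + 3.2 + 2.3 + 2.0) / 13 = 2.2615
σ̂ = s̄ / c₄ = 2.2615 / 0.9400 = 2.4059

2.406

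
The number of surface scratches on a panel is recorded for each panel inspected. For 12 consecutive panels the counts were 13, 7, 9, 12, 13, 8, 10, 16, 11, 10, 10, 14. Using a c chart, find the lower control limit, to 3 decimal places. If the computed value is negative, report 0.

1.096

c̄ = (13 + 7 + 9 + 12 + 13 + 8 + 10 + 16 + 11 + 10 + 10 + 14) / 12 = 133 / 12 = 11.0833
LCL = c̄ − 3√c̄ = 11.0833 − 3 × 3.3292 = 1.0958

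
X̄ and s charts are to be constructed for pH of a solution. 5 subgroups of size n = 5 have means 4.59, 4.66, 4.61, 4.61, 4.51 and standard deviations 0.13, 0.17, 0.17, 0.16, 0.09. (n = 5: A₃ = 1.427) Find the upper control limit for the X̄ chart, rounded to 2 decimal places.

X̄̄ = (4.59 + 4.66 + 4.61 + 4.61 + 4.51) / 5 = 4.5960
s̄ = (0.13 + 0.17 + 0.17 + 0.16 + 0.09) / 5 = 0.1440
UCL = X̄̄ + A₃·s̄ = 4.5960 + 1.427 × 0.1440 = 4.8015

4.80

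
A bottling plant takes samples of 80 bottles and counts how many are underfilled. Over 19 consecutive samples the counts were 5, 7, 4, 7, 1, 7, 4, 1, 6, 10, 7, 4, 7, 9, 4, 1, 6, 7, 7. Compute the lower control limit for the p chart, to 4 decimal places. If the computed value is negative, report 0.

p̄ = Σdᵢ / (k·n) = 104 / (19 × 80) = 0.06842
LCL = p̄ − 3·√(p̄(1−p̄)/n) = 0.06842 − 3 × 0.02823 = -0.01626 → 0 (negative, so LCL = 0)

0.0000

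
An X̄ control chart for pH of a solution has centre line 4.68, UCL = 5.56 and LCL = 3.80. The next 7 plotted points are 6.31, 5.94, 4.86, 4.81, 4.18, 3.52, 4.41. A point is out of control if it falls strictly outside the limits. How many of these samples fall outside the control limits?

3

Compare each point to [3.80, 5.56]: sample 1 = 6.31 > UCL; sample 2 = 5.94 > UCL; sample 6 = 3.52 < LCL.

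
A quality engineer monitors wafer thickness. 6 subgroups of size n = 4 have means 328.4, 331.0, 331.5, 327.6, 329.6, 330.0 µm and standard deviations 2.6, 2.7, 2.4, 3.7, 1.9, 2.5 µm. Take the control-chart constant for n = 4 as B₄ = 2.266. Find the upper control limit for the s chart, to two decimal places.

5.97

s̄ = (2.6 + 2.7 + 2.4 + 3.7 + 1.9 + 2.5) / 6 = 2.6333
UCL_s = B₄·s̄ = 2.266 × 2.6333 = 5.9671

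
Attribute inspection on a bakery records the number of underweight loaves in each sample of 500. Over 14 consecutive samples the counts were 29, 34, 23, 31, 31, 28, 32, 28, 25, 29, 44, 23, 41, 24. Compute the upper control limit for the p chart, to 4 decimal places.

p̄ = Σdᵢ / (k·n) = 422 / (14 × 500) = 0.06029
UCL = p̄ + 3·√(p̄(1−p̄)/n) = 0.06029 + 3 × √(0.06029×0.93971/500) = 0.06029 + 3 × 0.01064 = 0.09222

0.0922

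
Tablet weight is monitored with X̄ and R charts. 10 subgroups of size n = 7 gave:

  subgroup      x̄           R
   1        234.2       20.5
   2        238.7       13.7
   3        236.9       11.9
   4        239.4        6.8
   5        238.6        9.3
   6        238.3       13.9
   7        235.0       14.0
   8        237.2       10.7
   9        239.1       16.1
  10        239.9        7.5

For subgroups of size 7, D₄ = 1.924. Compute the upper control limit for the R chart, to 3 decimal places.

R̄ = (20.5 + 13.7 + 11.9 + 6.8 + 9.3 + 13.9 + 14.0 + 10.7 + 16.1 + 7.5) / 10 = 124.4000 / 10 = 12.4400
UCL_R = D₄·R̄ = 1.924 × 12.4400 = 23.9346

23.935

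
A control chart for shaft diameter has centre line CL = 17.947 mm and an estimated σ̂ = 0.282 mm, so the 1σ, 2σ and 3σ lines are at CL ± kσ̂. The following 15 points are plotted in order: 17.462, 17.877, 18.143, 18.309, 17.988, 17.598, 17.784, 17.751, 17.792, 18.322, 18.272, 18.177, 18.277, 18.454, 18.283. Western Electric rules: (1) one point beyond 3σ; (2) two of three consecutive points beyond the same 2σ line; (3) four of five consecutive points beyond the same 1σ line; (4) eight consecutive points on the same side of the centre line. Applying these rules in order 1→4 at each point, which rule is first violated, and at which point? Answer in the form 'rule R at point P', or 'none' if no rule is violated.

Zone of each point (C = within 1σ̂, B = 1σ̂–2σ̂, A = 2σ̂–3σ̂, * = beyond 3σ̂; sign = side of CL): 1:-B, 2:-C, 3:+C, 4:+B, 5:+C, 6:-B, 7:-C, 8:-C, 9:-C, 10:+B, 11:+B, 12:+C, 13:+B, 14:+B, 15:+B
Rule 3 (four of five consecutive points beyond the same 1σ limit) is satisfied at point 14.

rule 3 at point 14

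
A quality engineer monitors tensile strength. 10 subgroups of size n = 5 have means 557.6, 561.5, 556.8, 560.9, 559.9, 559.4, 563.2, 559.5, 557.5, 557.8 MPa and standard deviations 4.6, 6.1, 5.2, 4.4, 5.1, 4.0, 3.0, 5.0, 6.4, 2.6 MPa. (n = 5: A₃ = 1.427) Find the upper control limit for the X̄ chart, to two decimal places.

X̄̄ = (557.6 + 561.5 + 556.8 + 560.9 + 559.9 + 559.4 + 563.2 + 559.5 + 557.5 + 557.8) / 10 = 559.4100
s̄ = (4.6 + 6.1 + 5.2 + 4.4 + 5.1 + 4.0 + 3.0 + 5.0 + 6.4 + 2.6) / 10 = 4.6400
UCL = X̄̄ + A₃·s̄ = 559.4100 + 1.427 × 4.6400 = 566.0313

566.03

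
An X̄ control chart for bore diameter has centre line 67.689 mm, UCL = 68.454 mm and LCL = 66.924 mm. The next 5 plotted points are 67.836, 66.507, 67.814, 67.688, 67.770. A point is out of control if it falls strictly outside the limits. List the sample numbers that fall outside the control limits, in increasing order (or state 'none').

2

Compare each point to [66.924, 68.454]: sample 2 = 66.507 < LCL.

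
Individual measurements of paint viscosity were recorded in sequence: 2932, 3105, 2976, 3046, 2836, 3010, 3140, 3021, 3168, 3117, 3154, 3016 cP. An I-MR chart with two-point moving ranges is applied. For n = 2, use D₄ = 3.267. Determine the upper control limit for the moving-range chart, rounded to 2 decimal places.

409.27

Moving ranges: 173, 129, 70, 210, 174, 130, 119, 147, 51, 37, 138; M̄R̄ = 1378.0000 / 11 = 125.2727
UCL_MR = D₄·M̄R̄ = 3.267 × 125.2727 = 409.2660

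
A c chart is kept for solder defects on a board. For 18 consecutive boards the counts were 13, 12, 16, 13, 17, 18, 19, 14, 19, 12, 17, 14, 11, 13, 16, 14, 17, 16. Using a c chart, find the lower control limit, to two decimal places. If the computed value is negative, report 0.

c̄ = (13 + 12 + 16 + 13 + 17 + 18 + 19 + 14 + 19 + 12 + 17 + 14 + 11 + 13 + 16 + 14 + 17 + 16) / 18 = 271 / 18 = 15.0556
LCL = c̄ − 3√c̄ = 15.0556 − 3 × 3.8801 = 3.4151

3.42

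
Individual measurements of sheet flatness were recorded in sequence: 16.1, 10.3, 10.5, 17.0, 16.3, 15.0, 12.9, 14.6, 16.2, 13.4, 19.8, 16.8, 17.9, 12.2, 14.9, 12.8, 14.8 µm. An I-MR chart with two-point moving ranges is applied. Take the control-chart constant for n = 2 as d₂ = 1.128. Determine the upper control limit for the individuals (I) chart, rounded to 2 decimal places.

X̄ = (16.1 + 10.3 + 10.5 + 17.0 + 16.3 + 15.0 + 12.9 + 14.6 + 16.2 + 13.4 + 19.8 + 16.8 + 17.9 + 12.2 + 14.9 + 12.8 + 14.8) / 17 = 14.7941
Moving ranges: 5.8, 0.2, 6.5, 0.7, 1.3, 2.1, 1.7, 1.6, 2.8, 6.4, 3.0, 1.1, 5.7, 2.7, 2.1, 2.0; M̄R̄ = 45.7000 / 16 = 2.8563
UCL = X̄ + 3·M̄R̄/d₂ = 14.7941 + 3 × 2.8563 / 1.128 = 22.3905

22.39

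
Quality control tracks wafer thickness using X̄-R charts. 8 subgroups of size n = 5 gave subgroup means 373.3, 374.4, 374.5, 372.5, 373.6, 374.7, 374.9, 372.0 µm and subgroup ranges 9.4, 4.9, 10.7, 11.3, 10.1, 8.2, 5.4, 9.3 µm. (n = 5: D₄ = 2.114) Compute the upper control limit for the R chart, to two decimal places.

R̄ = (9.4 + 4.9 + 10.7 + 11.3 + 10.1 + 8.2 + 5.4 + 9.3) / 8 = 69.3000 / 8 = 8.6625
UCL_R = D₄·R̄ = 2.114 × 8.6625 = 18.3125

18.31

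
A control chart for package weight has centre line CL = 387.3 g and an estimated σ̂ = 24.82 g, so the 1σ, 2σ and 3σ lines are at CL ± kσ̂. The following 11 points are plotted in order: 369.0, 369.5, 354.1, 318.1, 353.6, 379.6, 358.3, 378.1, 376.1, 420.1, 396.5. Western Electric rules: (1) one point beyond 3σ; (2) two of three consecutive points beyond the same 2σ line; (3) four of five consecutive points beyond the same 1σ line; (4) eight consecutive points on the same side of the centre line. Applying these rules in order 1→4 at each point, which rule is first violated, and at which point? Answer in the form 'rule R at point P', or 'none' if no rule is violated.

rule 3 at point 7

Zone of each point (C = within 1σ̂, B = 1σ̂–2σ̂, A = 2σ̂–3σ̂, * = beyond 3σ̂; sign = side of CL): 1:-C, 2:-C, 3:-B, 4:-A, 5:-B, 6:-C, 7:-B, 8:-C, 9:-C, 10:+B, 11:+C
Rule 3 (four of five consecutive points beyond the same 1σ limit) is satisfied at point 7.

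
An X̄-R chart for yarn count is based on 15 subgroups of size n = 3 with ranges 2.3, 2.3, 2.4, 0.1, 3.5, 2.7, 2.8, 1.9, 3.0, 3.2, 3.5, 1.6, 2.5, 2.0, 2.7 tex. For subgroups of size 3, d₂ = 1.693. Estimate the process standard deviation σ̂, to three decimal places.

R̄ = (2.3 + 2.3 + 2.4 + 0.1 + 3.5 + 2.7 + 2.8 + 1.9 + 3.0 + 3.2 + 3.5 + 1.6 + 2.5 + 2.0 + 2.7) / 15 = 2.4333
σ̂ = R̄ / d₂ = 2.4333 / 1.693 = 1.4373

1.437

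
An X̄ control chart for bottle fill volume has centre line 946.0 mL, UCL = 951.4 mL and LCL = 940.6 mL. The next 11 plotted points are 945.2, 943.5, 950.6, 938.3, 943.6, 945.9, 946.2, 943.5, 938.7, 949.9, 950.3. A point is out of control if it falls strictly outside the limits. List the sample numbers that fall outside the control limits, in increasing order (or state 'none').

Compare each point to [940.6, 951.4]: sample 4 = 938.3 < LCL; sample 9 = 938.7 < LCL.

4, 9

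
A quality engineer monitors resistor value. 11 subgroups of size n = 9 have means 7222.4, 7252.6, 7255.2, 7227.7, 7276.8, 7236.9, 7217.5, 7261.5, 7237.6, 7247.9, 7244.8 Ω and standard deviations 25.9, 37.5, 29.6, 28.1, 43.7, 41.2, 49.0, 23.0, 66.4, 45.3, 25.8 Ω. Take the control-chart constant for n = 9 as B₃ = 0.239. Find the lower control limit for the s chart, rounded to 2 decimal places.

s̄ = (25.9 + 37.5 + 29.6 + 28.1 + 43.7 + 41.2 + 49.0 + 23.0 + 66.4 + 45.3 + 25.8) / 11 = 37.7727
LCL_s = B₃·s̄ = 0.239 × 37.7727 = 9.0277

9.03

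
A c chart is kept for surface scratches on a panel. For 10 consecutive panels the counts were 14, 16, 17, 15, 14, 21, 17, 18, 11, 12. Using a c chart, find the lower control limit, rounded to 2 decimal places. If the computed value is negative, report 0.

c̄ = (14 + 16 + 17 + 15 + 14 + 21 + 17 + 18 + 11 + 12) / 10 = 155 / 10 = 15.5000
LCL = c̄ − 3√c̄ = 15.5000 − 3 × 3.9370 = 3.6890

3.69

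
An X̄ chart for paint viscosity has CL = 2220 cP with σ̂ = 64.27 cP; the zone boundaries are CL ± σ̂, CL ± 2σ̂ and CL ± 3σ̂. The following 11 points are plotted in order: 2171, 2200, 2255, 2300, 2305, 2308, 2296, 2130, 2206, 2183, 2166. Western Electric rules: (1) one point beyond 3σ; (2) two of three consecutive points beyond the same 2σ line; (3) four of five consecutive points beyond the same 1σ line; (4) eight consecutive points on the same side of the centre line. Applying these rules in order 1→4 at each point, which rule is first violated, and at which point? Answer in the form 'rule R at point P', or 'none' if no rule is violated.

rule 3 at point 7

Zone of each point (C = within 1σ̂, B = 1σ̂–2σ̂, A = 2σ̂–3σ̂, * = beyond 3σ̂; sign = side of CL): 1:-C, 2:-C, 3:+C, 4:+B, 5:+B, 6:+B, 7:+B, 8:-B, 9:-C, 10:-C, 11:-C
Rule 3 (four of five consecutive points beyond the same 1σ limit) is satisfied at point 7.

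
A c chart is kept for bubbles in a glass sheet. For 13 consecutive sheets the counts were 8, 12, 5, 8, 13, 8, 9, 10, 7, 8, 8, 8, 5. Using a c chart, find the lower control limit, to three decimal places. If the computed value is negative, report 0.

c̄ = (8 + 12 + 5 + 8 + 13 + 8 + 9 + 10 + 7 + 8 + 8 + 8 + 5) / 13 = 109 / 13 = 8.3846
LCL = c̄ − 3√c̄ = 8.3846 − 3 × 2.8956 = -0.3022 → 0 (cannot be negative)

0.000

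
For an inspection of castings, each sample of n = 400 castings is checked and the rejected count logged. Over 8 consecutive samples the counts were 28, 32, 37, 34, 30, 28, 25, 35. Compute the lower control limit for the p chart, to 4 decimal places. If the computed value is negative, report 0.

p̄ = Σdᵢ / (k·n) = 249 / (8 × 400) = 0.07781
LCL = p̄ − 3·√(p̄(1−p̄)/n) = 0.07781 − 3 × 0.01339 = 0.03763

0.0376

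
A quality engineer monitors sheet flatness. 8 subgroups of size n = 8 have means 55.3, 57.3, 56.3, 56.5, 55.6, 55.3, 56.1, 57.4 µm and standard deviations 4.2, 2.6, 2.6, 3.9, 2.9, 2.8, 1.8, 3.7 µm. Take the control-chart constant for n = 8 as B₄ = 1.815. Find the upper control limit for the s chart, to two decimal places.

s̄ = (4.2 + 2.6 + 2.6 + 3.9 + 2.9 + 2.8 + 1.8 + 3.7) / 8 = 3.0625
UCL_s = B₄·s̄ = 1.815 × 3.0625 = 5.5584

5.56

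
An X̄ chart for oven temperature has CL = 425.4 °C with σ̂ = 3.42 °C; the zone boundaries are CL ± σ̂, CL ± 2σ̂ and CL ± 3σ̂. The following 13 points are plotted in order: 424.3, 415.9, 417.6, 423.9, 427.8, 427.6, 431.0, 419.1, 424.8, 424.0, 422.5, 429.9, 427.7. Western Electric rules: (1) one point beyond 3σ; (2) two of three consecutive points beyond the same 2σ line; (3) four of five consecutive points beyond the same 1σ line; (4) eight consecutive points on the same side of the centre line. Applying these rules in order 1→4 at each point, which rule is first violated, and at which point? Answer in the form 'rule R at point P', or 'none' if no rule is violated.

Zone of each point (C = within 1σ̂, B = 1σ̂–2σ̂, A = 2σ̂–3σ̂, * = beyond 3σ̂; sign = side of CL): 1:-C, 2:-A, 3:-A, 4:-C, 5:+C, 6:+C, 7:+B, 8:-B, 9:-C, 10:-C, 11:-C, 12:+B, 13:+C
Rule 2 (two of three consecutive points beyond the same 2σ limit) is satisfied at point 3.

rule 2 at point 3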